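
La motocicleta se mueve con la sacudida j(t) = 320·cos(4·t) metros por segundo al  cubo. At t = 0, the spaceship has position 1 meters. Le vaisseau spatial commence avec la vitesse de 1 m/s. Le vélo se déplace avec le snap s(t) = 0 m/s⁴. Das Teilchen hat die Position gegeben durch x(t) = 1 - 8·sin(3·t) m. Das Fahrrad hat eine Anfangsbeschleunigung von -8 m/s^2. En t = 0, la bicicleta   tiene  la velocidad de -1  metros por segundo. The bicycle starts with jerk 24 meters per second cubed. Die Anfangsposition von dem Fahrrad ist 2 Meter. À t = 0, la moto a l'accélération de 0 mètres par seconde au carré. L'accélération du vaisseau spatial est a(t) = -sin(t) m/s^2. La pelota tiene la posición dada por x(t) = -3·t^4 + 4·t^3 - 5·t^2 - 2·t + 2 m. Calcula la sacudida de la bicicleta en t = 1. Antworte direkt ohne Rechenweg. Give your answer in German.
Die Antwort ist 24.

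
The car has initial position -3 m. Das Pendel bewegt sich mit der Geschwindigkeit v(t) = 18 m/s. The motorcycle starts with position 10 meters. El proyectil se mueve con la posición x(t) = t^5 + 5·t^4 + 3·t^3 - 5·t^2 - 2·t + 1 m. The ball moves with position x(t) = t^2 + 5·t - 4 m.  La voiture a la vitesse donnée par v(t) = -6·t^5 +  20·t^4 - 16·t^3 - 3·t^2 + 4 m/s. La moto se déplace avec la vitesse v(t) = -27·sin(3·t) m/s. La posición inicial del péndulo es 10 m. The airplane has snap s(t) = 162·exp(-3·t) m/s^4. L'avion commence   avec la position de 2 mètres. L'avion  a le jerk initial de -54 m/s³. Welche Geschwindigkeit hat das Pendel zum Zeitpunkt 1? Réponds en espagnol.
Usando v(t) = 18 y sustituyendo t = 1, encontramos v = 18.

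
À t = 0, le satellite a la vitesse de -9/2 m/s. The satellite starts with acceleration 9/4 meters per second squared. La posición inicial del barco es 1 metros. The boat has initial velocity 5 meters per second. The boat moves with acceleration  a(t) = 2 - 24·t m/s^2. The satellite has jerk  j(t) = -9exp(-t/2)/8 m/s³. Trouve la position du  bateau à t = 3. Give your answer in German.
Ausgehend von der Beschleunigung a(t) = 2 - 24·t, nehmen wir 2 Integrale. Die Stammfunktion von der Beschleunigung ist die Geschwindigkeit. Mit v(0) = 5 erhalten wir v(t) = -12·t^2 + 2·t + 5. Mit ∫v(t)dt und Anwendung von x(0) = 1, finden wir x(t) = -4·t^3 + t^2 + 5·t + 1. Wir haben die Position x(t) = -4·t^3 + t^2 + 5·t + 1. Durch Einsetzen von t = 3: x(3) = -83.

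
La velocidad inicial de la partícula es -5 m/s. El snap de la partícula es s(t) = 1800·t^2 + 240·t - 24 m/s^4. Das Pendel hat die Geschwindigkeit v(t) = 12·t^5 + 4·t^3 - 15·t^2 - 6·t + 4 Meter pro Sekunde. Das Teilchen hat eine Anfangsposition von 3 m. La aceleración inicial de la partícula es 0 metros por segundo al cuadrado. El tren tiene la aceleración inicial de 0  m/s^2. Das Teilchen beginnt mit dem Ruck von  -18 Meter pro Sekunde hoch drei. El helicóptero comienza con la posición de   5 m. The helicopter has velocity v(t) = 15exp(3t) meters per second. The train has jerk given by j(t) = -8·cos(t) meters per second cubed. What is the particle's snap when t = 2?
Using s(t) = 1800·t^2 + 240·t - 24 and substituting t = 2, we find s = 7656.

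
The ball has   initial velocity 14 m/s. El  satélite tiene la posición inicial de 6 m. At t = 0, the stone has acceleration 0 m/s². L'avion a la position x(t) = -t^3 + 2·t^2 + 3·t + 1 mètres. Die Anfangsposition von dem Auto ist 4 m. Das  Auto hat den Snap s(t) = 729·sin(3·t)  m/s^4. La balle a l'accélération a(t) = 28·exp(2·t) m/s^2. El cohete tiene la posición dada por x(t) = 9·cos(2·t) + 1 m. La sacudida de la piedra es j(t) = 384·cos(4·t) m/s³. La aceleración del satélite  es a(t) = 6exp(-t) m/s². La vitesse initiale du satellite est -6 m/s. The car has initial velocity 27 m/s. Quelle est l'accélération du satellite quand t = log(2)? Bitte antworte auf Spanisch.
Usando a(t) = 6·exp(-t) y sustituyendo t = log(2), encontramos a = 3.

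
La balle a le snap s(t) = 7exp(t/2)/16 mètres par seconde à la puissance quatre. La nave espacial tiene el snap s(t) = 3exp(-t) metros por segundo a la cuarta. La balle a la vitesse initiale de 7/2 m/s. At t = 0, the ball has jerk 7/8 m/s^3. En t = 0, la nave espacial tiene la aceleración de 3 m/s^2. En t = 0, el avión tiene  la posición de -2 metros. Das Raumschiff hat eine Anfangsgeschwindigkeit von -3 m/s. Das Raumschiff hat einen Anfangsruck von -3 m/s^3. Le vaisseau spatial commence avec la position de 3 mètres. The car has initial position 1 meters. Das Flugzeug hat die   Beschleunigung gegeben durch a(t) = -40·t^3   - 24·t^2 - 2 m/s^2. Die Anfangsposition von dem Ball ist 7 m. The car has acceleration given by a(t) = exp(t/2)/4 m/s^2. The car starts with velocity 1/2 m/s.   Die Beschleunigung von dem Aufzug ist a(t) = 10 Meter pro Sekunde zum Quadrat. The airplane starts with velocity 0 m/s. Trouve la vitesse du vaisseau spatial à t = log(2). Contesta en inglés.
We need to integrate our snap equation s(t) = 3·exp(-t) 3 times. The antiderivative of snap, with j(0) = -3, gives jerk: j(t) = -3·exp(-t). Finding the antiderivative of j(t) and using a(0) = 3: a(t) = 3·exp(-t). Integrating acceleration and using the initial condition v(0) = -3, we get v(t) = -3·exp(-t). Using v(t) = -3·exp(-t) and substituting t = log(2), we find v = -3/2.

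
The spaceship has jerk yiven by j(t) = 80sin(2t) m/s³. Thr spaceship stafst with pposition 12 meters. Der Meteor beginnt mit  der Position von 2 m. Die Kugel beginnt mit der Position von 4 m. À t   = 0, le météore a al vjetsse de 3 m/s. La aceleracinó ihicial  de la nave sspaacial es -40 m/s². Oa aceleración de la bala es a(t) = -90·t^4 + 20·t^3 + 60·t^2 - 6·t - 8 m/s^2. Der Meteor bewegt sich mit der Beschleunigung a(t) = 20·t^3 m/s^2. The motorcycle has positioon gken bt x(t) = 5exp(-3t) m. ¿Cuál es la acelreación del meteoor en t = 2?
Tenemos la aceleración a(t) = 20·t^3. Sustituyendo t = 2: a(2) = 160.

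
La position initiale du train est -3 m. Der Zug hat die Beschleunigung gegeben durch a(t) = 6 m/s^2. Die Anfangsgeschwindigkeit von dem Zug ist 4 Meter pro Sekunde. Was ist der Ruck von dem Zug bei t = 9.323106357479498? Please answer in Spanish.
Debemos derivar nuestra ecuación de la aceleración a(t) = 6 1 vez. Tomando d/dt de a(t), encontramos j(t) = 0. De la ecuación de la sacudida j(t) = 0, sustituimos t = 9.323106357479498 para obtener j = 0.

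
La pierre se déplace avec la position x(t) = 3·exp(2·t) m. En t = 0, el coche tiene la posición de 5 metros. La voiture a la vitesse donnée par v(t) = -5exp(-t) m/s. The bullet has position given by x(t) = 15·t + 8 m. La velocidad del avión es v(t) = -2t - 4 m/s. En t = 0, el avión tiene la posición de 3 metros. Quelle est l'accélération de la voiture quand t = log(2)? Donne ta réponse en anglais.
To solve this, we need to take 1 derivative of our velocity equation v(t) = -5·exp(-t). The derivative of velocity gives acceleration: a(t) = 5·exp(-t). From the given acceleration equation a(t) = 5·exp(-t), we substitute t = log(2) to get a = 5/2.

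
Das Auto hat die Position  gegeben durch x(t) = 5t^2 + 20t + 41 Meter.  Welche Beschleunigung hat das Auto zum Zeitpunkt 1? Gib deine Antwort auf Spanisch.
Para resolver esto, necesitamos tomar 2 derivadas de nuestra ecuación de la posición x(t) = 5·t^2 + 20·t + 41. Derivando la posición, obtenemos la velocidad: v(t) = 10·t + 20. Derivando la velocidad, obtenemos la aceleración: a(t) = 10. Usando a(t) = 10 y sustituyendo t = 1, encontramos a = 10.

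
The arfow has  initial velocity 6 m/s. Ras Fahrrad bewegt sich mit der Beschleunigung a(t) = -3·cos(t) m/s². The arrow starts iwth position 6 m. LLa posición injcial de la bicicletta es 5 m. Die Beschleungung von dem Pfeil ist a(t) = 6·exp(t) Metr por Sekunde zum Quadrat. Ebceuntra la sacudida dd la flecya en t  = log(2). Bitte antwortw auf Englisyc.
To solve this, we need to take 1 derivative of our acceleration equation a(t) = 6·exp(t). Taking d/dt of a(t), we find j(t) = 6·exp(t). Using j(t) = 6·exp(t) and substituting t = log(2), we find j = 12.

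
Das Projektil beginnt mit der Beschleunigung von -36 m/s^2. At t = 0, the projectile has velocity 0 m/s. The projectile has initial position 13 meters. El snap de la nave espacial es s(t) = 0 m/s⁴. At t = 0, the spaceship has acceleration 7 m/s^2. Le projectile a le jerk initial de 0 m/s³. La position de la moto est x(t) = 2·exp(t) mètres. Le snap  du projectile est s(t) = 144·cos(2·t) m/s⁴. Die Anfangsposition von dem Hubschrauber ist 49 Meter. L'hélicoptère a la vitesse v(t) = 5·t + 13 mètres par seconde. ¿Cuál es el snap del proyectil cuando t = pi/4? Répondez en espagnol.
De la ecuación del snap s(t) = 144·cos(2·t), sustituimos t = pi/4 para obtener s = 0.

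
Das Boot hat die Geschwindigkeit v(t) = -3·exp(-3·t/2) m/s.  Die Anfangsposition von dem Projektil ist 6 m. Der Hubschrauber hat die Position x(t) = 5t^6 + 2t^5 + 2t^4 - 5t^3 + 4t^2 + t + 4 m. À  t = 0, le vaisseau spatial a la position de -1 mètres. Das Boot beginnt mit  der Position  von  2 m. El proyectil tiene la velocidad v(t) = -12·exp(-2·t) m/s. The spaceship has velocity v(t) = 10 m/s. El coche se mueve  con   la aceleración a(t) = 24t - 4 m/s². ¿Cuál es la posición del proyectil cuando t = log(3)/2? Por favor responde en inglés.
To solve this, we need to take 1 antiderivative of our velocity equation v(t) = -12·exp(-2·t). Integrating velocity and using the initial condition x(0) = 6, we get x(t) = 6·exp(-2·t). From the given position equation x(t) = 6·exp(-2·t), we substitute t = log(3)/2 to get x = 2.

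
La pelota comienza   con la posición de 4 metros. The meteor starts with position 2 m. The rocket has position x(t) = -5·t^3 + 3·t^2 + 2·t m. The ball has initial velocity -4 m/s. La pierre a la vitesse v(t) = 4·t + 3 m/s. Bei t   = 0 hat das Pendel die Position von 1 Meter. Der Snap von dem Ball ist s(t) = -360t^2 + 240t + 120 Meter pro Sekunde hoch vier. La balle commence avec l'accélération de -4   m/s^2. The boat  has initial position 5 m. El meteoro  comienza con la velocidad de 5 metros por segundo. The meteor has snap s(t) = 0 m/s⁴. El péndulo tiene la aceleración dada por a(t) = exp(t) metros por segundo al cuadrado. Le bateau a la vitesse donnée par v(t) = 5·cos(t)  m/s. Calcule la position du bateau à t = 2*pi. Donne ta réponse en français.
Pour résoudre ceci, nous devons prendre 1 primitive de notre équation de la vitesse v(t) = 5·cos(t). L'intégrale de la vitesse est la position. En utilisant x(0) = 5, nous obtenons x(t) = 5·sin(t) + 5. Nous avons la position x(t) = 5·sin(t) + 5. En substituant t = 2*pi: x(2*pi) = 5.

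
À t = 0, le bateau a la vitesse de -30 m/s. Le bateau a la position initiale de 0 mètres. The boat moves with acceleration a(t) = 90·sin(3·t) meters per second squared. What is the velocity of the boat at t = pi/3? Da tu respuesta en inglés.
To solve this, we need to take 1 integral of our acceleration equation a(t) = 90·sin(3·t). Finding the integral of a(t) and using v(0) = -30: v(t) = -30·cos(3·t). Using v(t) = -30·cos(3·t) and substituting t = pi/3, we find v = 30.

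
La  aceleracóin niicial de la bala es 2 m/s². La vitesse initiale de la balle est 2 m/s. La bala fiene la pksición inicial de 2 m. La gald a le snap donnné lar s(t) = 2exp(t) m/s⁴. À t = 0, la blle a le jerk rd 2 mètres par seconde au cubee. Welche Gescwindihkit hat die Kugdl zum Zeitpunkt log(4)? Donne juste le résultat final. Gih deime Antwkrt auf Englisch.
At t = log(4), v = 8.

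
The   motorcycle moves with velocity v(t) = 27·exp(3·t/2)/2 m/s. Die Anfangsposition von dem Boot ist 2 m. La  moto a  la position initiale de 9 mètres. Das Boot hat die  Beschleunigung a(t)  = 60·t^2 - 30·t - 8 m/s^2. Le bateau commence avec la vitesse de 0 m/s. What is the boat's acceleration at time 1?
From the given acceleration equation a(t) = 60·t^2 - 30·t - 8, we substitute t = 1 to get a = 22.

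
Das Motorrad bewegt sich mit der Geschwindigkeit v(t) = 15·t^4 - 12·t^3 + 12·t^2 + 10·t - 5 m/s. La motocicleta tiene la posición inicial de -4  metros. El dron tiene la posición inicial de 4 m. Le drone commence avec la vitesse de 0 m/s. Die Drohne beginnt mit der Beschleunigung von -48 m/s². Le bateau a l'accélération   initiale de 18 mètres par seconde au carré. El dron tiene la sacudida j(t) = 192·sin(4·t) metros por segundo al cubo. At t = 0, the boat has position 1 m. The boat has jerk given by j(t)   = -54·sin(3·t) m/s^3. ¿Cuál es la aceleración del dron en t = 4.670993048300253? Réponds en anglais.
To solve this, we need to take 1 antiderivative of our jerk equation j(t) = 192·sin(4·t). Taking ∫j(t)dt and applying a(0) = -48, we find a(t) = -48·cos(4·t). From the given acceleration equation a(t) = -48·cos(4·t), we substitute t = 4.670993048300253 to get a = -47.3434708106960.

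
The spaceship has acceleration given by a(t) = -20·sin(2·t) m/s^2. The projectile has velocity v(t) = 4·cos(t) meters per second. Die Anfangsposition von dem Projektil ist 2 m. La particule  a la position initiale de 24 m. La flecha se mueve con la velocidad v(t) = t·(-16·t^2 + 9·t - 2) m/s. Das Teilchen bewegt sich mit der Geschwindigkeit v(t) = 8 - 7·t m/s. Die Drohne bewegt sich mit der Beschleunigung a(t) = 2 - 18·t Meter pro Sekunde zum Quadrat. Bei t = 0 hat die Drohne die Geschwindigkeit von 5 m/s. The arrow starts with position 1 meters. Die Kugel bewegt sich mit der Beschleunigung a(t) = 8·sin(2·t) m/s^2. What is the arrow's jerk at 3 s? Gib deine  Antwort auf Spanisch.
Para resolver esto, necesitamos tomar 2 derivadas de nuestra ecuación de la velocidad v(t) = t·(-16·t^2 + 9·t - 2). Derivando la velocidad, obtenemos la aceleración: a(t) = -16·t^2 + t·(9 - 32·t) + 9·t - 2. La derivada de la aceleración da la sacudida: j(t) = 18 - 96·t. Tenemos la sacudida j(t) = 18 - 96·t. Sustituyendo t = 3: j(3) = -270.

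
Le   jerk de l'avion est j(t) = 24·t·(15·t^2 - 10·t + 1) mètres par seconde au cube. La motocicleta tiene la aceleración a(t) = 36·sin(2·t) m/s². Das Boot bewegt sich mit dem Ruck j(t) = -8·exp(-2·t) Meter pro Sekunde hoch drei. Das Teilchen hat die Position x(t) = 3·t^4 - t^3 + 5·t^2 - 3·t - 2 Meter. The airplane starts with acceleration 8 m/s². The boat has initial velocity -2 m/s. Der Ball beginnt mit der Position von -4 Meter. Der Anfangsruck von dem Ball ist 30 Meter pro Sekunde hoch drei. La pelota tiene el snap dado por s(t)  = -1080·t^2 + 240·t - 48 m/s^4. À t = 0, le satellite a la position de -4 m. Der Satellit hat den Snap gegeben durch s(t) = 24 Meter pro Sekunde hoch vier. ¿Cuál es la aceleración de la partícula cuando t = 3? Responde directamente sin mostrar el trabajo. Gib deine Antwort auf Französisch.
a(3) = 316.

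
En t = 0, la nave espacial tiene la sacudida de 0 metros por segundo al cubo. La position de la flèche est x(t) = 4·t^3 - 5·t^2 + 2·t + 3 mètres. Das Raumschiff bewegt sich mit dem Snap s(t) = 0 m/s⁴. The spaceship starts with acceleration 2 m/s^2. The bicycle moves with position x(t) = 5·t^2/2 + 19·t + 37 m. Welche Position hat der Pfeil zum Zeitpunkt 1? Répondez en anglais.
Using x(t) = 4·t^3 - 5·t^2 + 2·t + 3 and substituting t = 1, we find x = 4.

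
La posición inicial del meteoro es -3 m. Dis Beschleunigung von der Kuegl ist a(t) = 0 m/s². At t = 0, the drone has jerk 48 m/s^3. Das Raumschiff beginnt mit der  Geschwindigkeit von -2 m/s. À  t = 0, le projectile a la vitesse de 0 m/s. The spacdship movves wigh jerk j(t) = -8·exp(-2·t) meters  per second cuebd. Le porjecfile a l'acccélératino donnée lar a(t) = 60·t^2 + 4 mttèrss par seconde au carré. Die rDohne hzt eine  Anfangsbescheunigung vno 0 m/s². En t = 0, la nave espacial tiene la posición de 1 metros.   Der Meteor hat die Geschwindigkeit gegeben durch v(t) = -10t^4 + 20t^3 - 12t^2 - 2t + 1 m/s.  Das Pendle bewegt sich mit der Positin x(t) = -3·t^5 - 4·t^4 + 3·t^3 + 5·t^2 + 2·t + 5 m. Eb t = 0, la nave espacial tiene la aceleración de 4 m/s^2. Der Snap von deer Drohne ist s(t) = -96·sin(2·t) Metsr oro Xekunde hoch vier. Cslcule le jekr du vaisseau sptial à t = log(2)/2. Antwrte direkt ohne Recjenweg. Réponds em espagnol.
La respuesta es -4.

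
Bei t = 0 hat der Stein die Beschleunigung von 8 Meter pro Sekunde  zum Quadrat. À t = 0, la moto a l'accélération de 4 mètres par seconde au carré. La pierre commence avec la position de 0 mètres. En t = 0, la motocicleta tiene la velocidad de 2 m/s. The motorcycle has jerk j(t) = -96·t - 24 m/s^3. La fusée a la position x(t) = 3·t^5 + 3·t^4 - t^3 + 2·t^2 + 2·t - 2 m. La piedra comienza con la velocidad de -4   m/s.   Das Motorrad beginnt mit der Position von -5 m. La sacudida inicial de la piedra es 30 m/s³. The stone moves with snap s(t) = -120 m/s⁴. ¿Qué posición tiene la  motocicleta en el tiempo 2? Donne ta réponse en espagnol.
Debemos encontrar la antiderivada de nuestra ecuación de la sacudida j(t) = -96·t - 24 3 veces. Tomando ∫j(t)dt y aplicando a(0) = 4, encontramos a(t) = -48·t^2 - 24·t + 4. La integral de la aceleración, con v(0) = 2, da la velocidad: v(t) = -16·t^3 - 12·t^2 + 4·t + 2. La integral de la velocidad, con x(0) = -5, da la posición: x(t) = -4·t^4 - 4·t^3 + 2·t^2 + 2·t - 5. De la ecuación de la posición x(t) = -4·t^4 - 4·t^3 + 2·t^2 + 2·t - 5, sustituimos t = 2 para obtener x = -89.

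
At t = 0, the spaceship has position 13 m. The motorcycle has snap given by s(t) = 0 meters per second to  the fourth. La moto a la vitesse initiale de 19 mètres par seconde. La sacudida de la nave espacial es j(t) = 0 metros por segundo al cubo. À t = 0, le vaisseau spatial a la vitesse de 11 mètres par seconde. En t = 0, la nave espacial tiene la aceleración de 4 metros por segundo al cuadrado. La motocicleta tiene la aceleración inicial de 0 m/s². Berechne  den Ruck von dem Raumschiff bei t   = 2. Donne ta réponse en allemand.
Aus der Gleichung für den Ruck j(t) = 0, setzen wir t = 2 ein und erhalten j = 0.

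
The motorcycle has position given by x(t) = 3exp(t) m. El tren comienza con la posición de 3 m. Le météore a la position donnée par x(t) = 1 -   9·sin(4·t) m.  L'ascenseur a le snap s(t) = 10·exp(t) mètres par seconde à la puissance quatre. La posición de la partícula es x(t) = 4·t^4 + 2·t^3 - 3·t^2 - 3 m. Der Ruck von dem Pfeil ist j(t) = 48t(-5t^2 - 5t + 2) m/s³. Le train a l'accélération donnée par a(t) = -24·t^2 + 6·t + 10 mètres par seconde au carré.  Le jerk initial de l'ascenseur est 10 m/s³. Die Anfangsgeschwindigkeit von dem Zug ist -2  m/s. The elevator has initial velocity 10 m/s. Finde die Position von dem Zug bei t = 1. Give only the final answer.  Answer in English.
The position at t = 1 is x = 5.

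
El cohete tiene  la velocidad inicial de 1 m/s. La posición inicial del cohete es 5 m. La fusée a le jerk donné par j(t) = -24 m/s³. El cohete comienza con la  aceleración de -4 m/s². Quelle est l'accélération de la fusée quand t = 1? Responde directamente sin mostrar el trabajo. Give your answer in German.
a(1) = -28.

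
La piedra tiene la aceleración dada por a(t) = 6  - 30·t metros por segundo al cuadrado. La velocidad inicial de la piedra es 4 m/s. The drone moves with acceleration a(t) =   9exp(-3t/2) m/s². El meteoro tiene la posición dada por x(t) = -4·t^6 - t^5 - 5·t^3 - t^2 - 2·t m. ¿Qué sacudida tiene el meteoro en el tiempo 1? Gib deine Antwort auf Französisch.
Nous devons dériver notre équation de la position x(t) = -4·t^6 - t^5 - 5·t^3 - t^2 - 2·t 3 fois. En prenant d/dt de x(t), nous trouvons v(t) = -24·t^5 - 5·t^4 - 15·t^2 - 2·t - 2. En dérivant la vitesse, nous obtenons l'accélération: a(t) = -120·t^4 - 20·t^3 - 30·t - 2. En dérivant l'accélération, nous obtenons le jerk: j(t) = -480·t^3 - 60·t^2 - 30. En utilisant j(t) = -480·t^3 - 60·t^2 - 30 et en substituant t = 1, nous trouvons j = -570.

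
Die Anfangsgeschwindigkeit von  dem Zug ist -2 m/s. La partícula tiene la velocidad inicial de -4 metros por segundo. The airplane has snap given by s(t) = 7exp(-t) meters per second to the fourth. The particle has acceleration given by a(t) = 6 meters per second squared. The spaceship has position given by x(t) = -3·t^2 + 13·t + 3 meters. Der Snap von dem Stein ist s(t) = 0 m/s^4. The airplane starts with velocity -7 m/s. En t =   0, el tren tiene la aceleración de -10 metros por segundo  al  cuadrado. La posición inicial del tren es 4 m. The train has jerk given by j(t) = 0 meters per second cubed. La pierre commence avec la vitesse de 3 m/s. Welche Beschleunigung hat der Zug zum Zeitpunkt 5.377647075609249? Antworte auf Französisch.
En partant du jerk j(t) = 0, nous prenons 1 intégrale. L'intégrale du jerk, avec a(0) = -10, donne l'accélération: a(t) = -10. En utilisant a(t) = -10 et en substituant t = 5.377647075609249, nous trouvons a = -10.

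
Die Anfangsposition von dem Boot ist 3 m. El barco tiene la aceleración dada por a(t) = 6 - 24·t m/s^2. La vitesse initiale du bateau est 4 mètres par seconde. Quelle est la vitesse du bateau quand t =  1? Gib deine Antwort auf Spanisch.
Debemos encontrar la integral de nuestra ecuación de la aceleración a(t) = 6 - 24·t 1 vez. Integrando la aceleración y usando la condición inicial v(0) = 4, obtenemos v(t) = -12·t^2 + 6·t + 4. Usando v(t) = -12·t^2 + 6·t + 4 y sustituyendo t = 1, encontramos v = -2.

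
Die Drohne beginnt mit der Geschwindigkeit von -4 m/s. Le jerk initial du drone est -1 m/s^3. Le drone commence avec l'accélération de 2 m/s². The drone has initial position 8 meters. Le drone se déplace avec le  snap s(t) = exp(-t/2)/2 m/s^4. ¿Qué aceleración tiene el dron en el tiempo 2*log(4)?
Partiendo del snap s(t) = exp(-t/2)/2, tomamos 2 antiderivadas. Integrando el snap y usando la condición inicial j(0) = -1, obtenemos j(t) = -exp(-t/2). Tomando ∫j(t)dt y aplicando a(0) = 2, encontramos a(t) = 2·exp(-t/2). Tenemos la aceleración a(t) = 2·exp(-t/2). Sustituyendo t = 2*log(4): a(2*log(4)) = 1/2.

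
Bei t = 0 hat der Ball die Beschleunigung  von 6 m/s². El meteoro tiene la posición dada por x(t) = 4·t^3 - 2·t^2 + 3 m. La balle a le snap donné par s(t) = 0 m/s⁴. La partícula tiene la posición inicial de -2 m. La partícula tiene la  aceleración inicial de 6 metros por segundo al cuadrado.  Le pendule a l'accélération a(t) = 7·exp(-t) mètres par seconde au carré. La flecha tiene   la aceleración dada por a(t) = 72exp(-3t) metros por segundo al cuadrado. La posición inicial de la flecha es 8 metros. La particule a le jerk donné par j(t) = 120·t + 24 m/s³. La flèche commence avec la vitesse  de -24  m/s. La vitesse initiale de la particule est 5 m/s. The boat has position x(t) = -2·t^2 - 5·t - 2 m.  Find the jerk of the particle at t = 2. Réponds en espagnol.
Usando j(t) = 120·t + 24 y sustituyendo t = 2, encontramos j = 264.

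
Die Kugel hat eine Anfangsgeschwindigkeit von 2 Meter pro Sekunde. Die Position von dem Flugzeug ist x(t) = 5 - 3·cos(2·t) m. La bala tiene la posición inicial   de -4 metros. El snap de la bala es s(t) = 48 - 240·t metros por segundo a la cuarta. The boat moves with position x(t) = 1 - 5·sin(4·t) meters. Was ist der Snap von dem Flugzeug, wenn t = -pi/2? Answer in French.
En partant de la position x(t) = 5 - 3·cos(2·t), nous prenons 4 dérivées. En prenant d/dt de x(t), nous trouvons v(t) = 6·sin(2·t). En prenant d/dt de v(t), nous trouvons a(t) = 12·cos(2·t). En prenant d/dt de a(t), nous trouvons j(t) = -24·sin(2·t). La dérivée du jerk donne le snap: s(t) = -48·cos(2·t). En utilisant s(t) = -48·cos(2·t) et en substituant t = -pi/2, nous trouvons s = 48.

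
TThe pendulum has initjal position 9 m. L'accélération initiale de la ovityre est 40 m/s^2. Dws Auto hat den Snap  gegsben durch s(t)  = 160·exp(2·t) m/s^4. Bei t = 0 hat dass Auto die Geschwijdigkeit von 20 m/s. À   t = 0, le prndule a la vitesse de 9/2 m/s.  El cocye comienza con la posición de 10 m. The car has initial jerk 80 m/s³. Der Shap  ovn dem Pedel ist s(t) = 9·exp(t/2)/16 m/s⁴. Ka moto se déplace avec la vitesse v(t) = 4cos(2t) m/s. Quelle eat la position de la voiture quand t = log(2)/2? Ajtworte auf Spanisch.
Para resolver esto, necesitamos tomar 4 antiderivadas de nuestra ecuación del snap s(t) = 160·exp(2·t). Integrando el snap y usando la condición inicial j(0) = 80, obtenemos j(t) = 80·exp(2·t). La antiderivada de la sacudida es la aceleración. Usando a(0) = 40, obtenemos a(t) = 40·exp(2·t). Integrando la aceleración y usando la condición inicial v(0) = 20, obtenemos v(t) = 20·exp(2·t). La antiderivada de la velocidad, con x(0) = 10, da la posición: x(t) = 10·exp(2·t). Tenemos la posición x(t) = 10·exp(2·t). Sustituyendo t = log(2)/2: x(log(2)/2) = 20.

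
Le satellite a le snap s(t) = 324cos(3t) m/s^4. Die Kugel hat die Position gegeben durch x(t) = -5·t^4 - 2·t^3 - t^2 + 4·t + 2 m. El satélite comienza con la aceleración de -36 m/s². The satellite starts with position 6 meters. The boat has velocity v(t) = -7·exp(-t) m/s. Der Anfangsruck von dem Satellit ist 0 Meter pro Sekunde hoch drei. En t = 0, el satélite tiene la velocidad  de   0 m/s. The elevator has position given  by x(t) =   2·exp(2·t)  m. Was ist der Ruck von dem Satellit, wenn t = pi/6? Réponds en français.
Nous devons trouver la primitive de notre équation du snap s(t) = 324·cos(3·t) 1 fois. En prenant ∫s(t)dt et en appliquant j(0) = 0, nous trouvons j(t) = 108·sin(3·t). En utilisant j(t) = 108·sin(3·t) et en substituant t = pi/6, nous trouvons j = 108.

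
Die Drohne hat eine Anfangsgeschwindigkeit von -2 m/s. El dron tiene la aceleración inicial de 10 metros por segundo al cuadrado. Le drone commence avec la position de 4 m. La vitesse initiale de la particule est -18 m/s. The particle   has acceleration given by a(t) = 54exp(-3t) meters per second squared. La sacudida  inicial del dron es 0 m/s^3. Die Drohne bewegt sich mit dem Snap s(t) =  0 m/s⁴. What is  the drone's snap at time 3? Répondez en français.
De l'équation du snap s(t) = 0, nous substituons t = 3 pour obtenir s = 0.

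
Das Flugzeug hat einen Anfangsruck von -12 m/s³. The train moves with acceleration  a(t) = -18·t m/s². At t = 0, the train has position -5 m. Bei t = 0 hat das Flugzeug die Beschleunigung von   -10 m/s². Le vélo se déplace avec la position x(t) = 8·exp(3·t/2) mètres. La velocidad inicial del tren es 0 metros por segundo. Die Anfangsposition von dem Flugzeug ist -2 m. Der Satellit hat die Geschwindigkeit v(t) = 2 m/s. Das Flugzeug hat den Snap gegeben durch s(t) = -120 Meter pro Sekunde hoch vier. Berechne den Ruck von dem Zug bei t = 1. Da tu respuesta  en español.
Para resolver esto, necesitamos tomar 1 derivada de nuestra ecuación de la aceleración a(t) = -18·t. La derivada de la aceleración da la sacudida: j(t) = -18. De la ecuación de la sacudida j(t) = -18, sustituimos t = 1 para obtener j = -18.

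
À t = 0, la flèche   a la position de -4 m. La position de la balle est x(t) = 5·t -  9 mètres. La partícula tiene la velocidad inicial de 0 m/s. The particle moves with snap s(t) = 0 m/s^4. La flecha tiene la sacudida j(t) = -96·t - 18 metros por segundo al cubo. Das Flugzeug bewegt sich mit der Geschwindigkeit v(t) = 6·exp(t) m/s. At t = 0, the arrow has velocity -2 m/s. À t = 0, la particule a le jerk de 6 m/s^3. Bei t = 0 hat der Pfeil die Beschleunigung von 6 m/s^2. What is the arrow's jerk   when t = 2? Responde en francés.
De l'équation du jerk j(t) = -96·t - 18, nous substituons t = 2 pour obtenir j = -210.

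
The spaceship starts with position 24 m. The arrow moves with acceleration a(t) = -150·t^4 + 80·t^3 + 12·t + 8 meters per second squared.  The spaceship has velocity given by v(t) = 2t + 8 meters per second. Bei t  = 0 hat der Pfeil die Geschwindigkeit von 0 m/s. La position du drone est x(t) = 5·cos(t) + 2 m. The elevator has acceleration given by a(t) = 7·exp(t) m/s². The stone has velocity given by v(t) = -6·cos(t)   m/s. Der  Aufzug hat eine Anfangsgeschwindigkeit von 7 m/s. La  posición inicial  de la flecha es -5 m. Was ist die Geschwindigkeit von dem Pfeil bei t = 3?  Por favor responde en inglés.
Starting from acceleration a(t) = -150·t^4 + 80·t^3 + 12·t + 8, we take 1 antiderivative. Integrating acceleration and using the initial condition v(0) = 0, we get v(t) = 2·t·(-15·t^4 + 10·t^3 + 3·t + 4). Using v(t) = 2·t·(-15·t^4 + 10·t^3 + 3·t + 4) and substituting t = 3, we find v = -5592.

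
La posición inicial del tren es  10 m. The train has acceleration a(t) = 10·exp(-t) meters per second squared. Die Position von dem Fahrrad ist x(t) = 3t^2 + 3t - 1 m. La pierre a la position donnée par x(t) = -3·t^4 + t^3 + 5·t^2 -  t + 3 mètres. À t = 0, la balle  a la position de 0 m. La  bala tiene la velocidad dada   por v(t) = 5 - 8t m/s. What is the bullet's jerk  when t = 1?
We must differentiate our velocity equation v(t) = 5 - 8·t 2 times. The derivative of velocity gives acceleration: a(t) = -8. Differentiating acceleration, we get jerk: j(t) = 0. We have jerk j(t) = 0. Substituting t = 1: j(1) = 0.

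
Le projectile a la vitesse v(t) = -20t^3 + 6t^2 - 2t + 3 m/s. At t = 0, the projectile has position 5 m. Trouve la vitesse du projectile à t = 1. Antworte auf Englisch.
Using v(t) = -20·t^3 + 6·t^2 - 2·t + 3 and substituting t = 1, we find v = -13.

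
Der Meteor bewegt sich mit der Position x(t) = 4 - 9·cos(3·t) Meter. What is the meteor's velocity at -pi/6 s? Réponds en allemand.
Ausgehend von der Position x(t) = 4 - 9·cos(3·t), nehmen wir 1 Ableitung. Die Ableitung von der Position ergibt die Geschwindigkeit: v(t) = 27·sin(3·t). Wir haben die Geschwindigkeit v(t) = 27·sin(3·t). Durch Einsetzen von t = -pi/6: v(-pi/6) = -27.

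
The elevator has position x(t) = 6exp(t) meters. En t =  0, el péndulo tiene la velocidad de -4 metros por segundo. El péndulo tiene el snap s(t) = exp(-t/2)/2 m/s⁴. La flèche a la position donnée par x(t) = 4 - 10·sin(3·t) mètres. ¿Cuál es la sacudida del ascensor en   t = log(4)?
Para resolver esto, necesitamos tomar 3 derivadas de nuestra ecuación de la posición x(t) = 6·exp(t). La derivada de la posición da la velocidad: v(t) = 6·exp(t). Derivando la velocidad, obtenemos la aceleración: a(t) = 6·exp(t). Derivando la aceleración, obtenemos la sacudida: j(t) = 6·exp(t). De la ecuación de la sacudida j(t) = 6·exp(t), sustituimos t = log(4) para obtener j = 24.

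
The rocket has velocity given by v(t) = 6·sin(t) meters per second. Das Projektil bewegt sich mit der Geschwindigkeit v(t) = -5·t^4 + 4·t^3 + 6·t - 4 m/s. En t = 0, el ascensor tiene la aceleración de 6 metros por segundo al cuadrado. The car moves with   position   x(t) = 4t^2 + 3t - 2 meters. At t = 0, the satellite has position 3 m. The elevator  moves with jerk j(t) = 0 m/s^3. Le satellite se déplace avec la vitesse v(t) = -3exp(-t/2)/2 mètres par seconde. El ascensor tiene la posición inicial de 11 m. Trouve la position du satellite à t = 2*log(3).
En partant de la vitesse v(t) = -3·exp(-t/2)/2, nous prenons 1 primitive. L'intégrale de la vitesse, avec x(0) = 3, donne la position: x(t) = 3·exp(-t/2). Nous avons la position x(t) = 3·exp(-t/2). En substituant t = 2*log(3): x(2*log(3)) = 1.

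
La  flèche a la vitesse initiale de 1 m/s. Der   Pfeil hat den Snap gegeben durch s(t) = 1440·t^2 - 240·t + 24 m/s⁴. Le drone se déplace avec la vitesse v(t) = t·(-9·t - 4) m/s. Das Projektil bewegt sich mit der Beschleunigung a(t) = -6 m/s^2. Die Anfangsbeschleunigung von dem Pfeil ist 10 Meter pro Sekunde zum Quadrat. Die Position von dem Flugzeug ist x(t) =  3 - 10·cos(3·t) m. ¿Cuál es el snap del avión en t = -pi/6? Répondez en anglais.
Starting from position x(t) = 3 - 10·cos(3·t), we take 4 derivatives. The derivative of position gives velocity: v(t) = 30·sin(3·t). Differentiating velocity, we get acceleration: a(t) = 90·cos(3·t). Differentiating acceleration, we get jerk: j(t) = -270·sin(3·t). The derivative of jerk gives snap: s(t) = -810·cos(3·t). Using s(t) = -810·cos(3·t) and substituting t = -pi/6, we find s = 0.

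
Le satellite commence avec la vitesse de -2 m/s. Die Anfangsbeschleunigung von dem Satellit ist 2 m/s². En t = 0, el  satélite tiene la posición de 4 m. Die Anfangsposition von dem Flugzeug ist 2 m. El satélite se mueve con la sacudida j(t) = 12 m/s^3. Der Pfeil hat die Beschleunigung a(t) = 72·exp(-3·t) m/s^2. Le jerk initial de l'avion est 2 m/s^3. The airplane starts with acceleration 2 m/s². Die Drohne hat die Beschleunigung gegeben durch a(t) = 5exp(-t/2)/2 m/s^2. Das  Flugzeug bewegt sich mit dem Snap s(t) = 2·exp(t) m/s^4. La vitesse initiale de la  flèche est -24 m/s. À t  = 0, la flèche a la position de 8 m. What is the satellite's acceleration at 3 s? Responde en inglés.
To find the answer, we compute 1 antiderivative of j(t) = 12. Integrating jerk and using the initial condition a(0) = 2, we get a(t) = 12·t + 2. From the given acceleration equation a(t) = 12·t + 2, we substitute t = 3 to get a = 38.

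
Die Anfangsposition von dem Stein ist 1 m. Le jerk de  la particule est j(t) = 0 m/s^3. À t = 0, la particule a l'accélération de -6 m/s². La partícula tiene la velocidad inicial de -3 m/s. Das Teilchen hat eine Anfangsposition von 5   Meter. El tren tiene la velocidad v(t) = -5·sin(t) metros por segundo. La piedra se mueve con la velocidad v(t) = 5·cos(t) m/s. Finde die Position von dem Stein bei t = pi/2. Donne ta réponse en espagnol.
Debemos encontrar la integral de nuestra ecuación de la velocidad v(t) = 5·cos(t) 1 vez. La integral de la velocidad es la posición. Usando x(0) = 1, obtenemos x(t) = 5·sin(t) + 1. Tenemos la posición x(t) = 5·sin(t) + 1. Sustituyendo t = pi/2: x(pi/2) = 6.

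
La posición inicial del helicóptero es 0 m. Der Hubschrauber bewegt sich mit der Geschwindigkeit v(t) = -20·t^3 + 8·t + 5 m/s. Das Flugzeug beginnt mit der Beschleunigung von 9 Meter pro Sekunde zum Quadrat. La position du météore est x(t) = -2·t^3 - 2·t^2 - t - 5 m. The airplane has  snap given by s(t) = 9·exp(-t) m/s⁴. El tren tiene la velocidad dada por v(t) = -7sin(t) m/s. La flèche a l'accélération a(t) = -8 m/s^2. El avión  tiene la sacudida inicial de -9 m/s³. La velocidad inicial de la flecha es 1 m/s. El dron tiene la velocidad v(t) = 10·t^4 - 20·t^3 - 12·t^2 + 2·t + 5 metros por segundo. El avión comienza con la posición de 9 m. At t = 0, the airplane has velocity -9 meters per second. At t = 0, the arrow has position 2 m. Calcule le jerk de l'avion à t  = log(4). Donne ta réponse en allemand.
Wir müssen unsere Gleichung für den Snap s(t) = 9·exp(-t) 1-mal integrieren. Mit ∫s(t)dt und Anwendung von j(0) = -9, finden wir j(t) = -9·exp(-t). Mit j(t) = -9·exp(-t) und Einsetzen von t = log(4), finden wir j = -9/4.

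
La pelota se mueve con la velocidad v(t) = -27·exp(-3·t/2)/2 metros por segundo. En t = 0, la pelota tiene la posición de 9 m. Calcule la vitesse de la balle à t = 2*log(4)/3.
En utilisant v(t) = -27·exp(-3·t/2)/2 et en substituant t = 2*log(4)/3, nous trouvons v = -27/8.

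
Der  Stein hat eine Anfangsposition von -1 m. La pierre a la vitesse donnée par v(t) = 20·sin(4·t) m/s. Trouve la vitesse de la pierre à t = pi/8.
De l'équation de la vitesse v(t) = 20·sin(4·t), nous substituons t = pi/8 pour obtenir v = 20.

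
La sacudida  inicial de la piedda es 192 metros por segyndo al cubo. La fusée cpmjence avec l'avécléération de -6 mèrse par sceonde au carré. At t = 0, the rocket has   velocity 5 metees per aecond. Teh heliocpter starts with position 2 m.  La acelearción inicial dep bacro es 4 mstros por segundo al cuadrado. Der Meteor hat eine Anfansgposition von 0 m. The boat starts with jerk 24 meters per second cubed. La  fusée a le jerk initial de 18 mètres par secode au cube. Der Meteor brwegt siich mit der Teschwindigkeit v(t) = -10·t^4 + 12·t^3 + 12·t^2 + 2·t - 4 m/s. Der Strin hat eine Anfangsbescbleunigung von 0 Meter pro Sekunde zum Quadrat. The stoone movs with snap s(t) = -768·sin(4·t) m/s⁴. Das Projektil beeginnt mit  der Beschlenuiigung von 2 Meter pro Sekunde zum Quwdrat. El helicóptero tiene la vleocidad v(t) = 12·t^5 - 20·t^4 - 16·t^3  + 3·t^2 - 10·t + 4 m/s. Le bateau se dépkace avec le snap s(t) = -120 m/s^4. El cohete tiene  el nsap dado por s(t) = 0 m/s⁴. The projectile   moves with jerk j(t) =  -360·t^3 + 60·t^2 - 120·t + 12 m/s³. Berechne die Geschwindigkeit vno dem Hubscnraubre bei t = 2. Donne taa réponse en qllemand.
Wir haben die Geschwindigkeit v(t) = 12·t^5 - 20·t^4 - 16·t^3 + 3·t^2 - 10·t + 4. Durch Einsetzen von t = 2: v(2) = -68.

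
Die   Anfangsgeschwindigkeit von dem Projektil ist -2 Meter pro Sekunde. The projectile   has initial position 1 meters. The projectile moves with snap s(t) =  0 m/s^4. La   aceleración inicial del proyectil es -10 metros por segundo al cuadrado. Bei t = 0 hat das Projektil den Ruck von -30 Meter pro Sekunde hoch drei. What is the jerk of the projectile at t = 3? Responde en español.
Debemos encontrar la integral de nuestra ecuación del snap s(t) = 0 1 vez. La integral del snap es la sacudida. Usando j(0) = -30, obtenemos j(t) = -30. Tenemos la sacudida j(t) = -30. Sustituyendo t = 3: j(3) = -30.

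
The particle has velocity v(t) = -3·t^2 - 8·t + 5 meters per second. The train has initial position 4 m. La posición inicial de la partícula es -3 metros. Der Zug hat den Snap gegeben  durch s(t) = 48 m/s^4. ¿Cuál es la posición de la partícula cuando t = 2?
Para resolver esto, necesitamos tomar 1 integral de nuestra ecuación de la velocidad v(t) = -3·t^2 - 8·t + 5. Tomando ∫v(t)dt y aplicando x(0) = -3, encontramos x(t) = -t^3 - 4·t^2 + 5·t - 3. De la ecuación de la posición x(t) = -t^3 - 4·t^2 + 5·t - 3, sustituimos t = 2 para obtener x = -17.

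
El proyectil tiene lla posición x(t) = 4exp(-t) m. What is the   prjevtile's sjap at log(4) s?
We must differentiate our position equation x(t) = 4·exp(-t) 4 times. Taking d/dt of x(t), we find v(t) = -4·exp(-t). Differentiating velocity, we get acceleration: a(t) = 4·exp(-t). The derivative of acceleration gives jerk: j(t) = -4·exp(-t). The derivative of jerk gives snap: s(t) = 4·exp(-t). Using s(t) = 4·exp(-t) and substituting t = log(4), we find s = 1.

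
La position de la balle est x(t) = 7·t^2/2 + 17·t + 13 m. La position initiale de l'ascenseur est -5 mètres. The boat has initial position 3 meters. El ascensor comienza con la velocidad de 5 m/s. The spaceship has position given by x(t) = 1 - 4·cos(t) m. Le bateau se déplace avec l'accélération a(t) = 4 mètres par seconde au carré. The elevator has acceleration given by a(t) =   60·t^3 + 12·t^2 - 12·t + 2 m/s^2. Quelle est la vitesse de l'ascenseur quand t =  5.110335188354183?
Pour résoudre ceci, nous devons prendre 1 intégrale de notre équation de l'accélération a(t) = 60·t^3 + 12·t^2 - 12·t + 2. L'intégrale de l'accélération, avec v(0) = 5, donne la vitesse: v(t) = 15·t^4 + 4·t^3 - 6·t^2 + 2·t + 5. En utilisant v(t) = 15·t^4 + 4·t^3 - 6·t^2 + 2·t + 5 et en substituant t = 5.110335188354183, nous trouvons v = 10622.6741445621.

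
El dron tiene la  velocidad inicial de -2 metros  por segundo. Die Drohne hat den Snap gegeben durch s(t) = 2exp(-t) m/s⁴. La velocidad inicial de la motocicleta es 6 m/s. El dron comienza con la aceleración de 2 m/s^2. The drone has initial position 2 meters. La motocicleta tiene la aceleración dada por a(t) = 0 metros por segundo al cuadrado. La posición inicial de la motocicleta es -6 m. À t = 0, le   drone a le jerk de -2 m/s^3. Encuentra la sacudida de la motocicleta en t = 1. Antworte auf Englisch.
We must differentiate our acceleration equation a(t) = 0 1 time. Differentiating acceleration, we get jerk: j(t) = 0. Using j(t) = 0 and substituting t = 1, we find j = 0.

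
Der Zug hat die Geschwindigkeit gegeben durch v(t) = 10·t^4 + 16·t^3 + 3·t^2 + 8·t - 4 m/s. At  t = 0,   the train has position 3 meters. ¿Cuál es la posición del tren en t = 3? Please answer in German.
Wir müssen unsere Gleichung für die Geschwindigkeit v(t) = 10·t^4 + 16·t^3 + 3·t^2 + 8·t - 4 1-mal integrieren. Durch Integration von der Geschwindigkeit und Verwendung der Anfangsbedingung x(0) = 3, erhalten wir x(t) = 2·t^5 + 4·t^4 + t^3 + 4·t^2 - 4·t + 3. Mit x(t) = 2·t^5 + 4·t^4 + t^3 + 4·t^2 - 4·t + 3 und Einsetzen von t = 3, finden wir x = 864.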